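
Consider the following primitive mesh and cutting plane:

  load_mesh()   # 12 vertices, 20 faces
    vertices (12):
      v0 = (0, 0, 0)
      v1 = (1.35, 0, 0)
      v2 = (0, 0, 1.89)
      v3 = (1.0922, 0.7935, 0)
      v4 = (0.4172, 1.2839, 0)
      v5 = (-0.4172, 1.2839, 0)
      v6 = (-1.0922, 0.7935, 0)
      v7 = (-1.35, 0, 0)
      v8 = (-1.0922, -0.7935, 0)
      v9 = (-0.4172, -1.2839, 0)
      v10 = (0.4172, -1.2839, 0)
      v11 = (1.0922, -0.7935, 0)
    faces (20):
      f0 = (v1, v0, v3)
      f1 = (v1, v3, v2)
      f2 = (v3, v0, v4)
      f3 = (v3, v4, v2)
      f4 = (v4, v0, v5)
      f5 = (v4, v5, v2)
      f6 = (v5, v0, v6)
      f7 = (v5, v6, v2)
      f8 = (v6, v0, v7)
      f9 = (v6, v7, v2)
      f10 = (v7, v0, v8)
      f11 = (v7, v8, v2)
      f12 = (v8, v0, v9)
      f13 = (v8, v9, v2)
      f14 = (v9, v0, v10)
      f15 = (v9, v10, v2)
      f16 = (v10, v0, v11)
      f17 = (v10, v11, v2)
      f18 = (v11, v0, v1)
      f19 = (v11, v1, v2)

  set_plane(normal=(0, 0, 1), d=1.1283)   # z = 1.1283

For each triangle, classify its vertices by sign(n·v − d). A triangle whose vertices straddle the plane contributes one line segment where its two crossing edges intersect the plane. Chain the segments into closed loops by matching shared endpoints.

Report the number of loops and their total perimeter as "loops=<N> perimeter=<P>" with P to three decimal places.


Straddling triangles (10 of 20):
  (v1,v3,v2) [--+] → (0.440174, 0.319793, 1.1283)–(0.544071, 0, 1.1283)  len=0.3362
  (v3,v4,v2) [--+] → (0.168138, 0.517432, 1.1283)–(0.440174, 0.319793, 1.1283)  len=0.3363
  (v4,v5,v2) [--+] → (-0.168138, 0.517432, 1.1283)–(0.168138, 0.517432, 1.1283)  len=0.3363
  (v5,v6,v2) [--+] → (-0.440174, 0.319793, 1.1283)–(-0.168138, 0.517432, 1.1283)  len=0.3363
  (v6,v7,v2) [--+] → (-0.544071, 0, 1.1283)–(-0.440174, 0.319793, 1.1283)  len=0.3362
  (v7,v8,v2) [--+] → (-0.440174, -0.319793, 1.1283)–(-0.544071, 0, 1.1283)  len=0.3362
  (v8,v9,v2) [--+] → (-0.168138, -0.517432, 1.1283)–(-0.440174, -0.319793, 1.1283)  len=0.3363
  (v9,v10,v2) [--+] → (0.168138, -0.517432, 1.1283)–(-0.168138, -0.517432, 1.1283)  len=0.3363
  (v10,v11,v2) [--+] → (0.440174, -0.319793, 1.1283)–(0.168138, -0.517432, 1.1283)  len=0.3363
  (v11,v1,v2) [--+] → (0.544071, 0, 1.1283)–(0.440174, -0.319793, 1.1283)  len=0.3362

Chained into 1 loop(s):
  loop 1: 10 segments, perimeter = 3.3625
Total perimeter = 3.363

loops=1 perimeter=3.363


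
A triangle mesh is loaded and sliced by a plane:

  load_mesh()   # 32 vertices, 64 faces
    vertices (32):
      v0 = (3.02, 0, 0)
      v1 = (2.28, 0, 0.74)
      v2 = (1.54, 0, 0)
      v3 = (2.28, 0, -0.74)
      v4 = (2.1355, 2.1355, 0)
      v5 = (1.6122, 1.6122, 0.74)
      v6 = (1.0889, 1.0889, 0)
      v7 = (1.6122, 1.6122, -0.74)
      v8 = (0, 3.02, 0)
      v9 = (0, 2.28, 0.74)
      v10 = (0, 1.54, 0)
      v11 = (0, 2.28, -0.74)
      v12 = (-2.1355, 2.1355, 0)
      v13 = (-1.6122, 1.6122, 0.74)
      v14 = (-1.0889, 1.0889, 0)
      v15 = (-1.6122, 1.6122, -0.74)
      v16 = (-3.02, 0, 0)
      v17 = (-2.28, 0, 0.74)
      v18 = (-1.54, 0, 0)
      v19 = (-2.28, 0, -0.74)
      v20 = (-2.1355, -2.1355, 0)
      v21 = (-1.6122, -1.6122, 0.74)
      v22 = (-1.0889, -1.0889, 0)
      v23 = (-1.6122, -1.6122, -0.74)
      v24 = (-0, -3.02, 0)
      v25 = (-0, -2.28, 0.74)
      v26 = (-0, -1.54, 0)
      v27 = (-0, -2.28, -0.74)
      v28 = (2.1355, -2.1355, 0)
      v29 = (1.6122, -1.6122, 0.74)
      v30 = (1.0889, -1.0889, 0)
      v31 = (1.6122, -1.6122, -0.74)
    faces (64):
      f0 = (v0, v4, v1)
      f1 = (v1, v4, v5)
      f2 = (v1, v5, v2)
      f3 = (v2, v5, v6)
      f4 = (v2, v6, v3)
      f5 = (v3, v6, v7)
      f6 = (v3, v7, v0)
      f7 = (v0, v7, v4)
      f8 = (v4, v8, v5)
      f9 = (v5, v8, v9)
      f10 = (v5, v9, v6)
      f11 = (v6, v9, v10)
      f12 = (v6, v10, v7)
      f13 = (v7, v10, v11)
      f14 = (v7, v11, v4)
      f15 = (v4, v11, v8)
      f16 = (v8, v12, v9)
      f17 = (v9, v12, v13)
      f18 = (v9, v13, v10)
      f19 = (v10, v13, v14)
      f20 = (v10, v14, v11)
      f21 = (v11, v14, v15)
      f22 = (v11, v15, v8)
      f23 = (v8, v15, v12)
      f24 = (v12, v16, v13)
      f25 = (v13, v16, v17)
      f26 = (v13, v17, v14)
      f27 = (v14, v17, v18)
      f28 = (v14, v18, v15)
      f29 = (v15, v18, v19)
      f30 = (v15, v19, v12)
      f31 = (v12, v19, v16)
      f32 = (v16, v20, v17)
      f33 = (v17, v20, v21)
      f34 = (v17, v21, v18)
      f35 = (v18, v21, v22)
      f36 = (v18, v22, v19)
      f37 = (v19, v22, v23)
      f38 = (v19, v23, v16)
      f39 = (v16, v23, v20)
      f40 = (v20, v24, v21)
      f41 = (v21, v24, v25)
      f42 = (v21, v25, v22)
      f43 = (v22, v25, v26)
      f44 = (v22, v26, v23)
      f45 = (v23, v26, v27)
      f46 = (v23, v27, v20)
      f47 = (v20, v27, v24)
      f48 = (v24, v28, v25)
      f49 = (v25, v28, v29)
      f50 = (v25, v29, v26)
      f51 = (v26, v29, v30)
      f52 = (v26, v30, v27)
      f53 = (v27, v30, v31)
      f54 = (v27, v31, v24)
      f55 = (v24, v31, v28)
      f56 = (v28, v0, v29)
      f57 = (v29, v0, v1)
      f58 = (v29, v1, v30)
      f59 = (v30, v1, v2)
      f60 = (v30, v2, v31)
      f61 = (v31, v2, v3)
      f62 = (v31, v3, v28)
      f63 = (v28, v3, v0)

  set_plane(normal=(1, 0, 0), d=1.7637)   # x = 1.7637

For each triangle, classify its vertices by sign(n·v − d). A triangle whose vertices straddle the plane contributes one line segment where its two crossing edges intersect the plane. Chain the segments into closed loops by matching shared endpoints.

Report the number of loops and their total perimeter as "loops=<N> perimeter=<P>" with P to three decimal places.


Straddling triangles (18 of 64):
  (v1,v4,v5) [++-] → (1.7637, 1.7637, 0.525763)–(1.7637, 1.24645, 0.74)  len=0.5599
  (v1,v5,v2) [+--] → (1.7637, 1.24645, 0.74)–(1.7637, 0, 0.2237)  len=1.3491
  (v2,v6,v3) [--+] → (1.7637, 0.472, -0.419236)–(1.7637, 0, -0.2237)  len=0.5109
  (v3,v6,v7) [+--] → (1.7637, 0.472, -0.419236)–(1.7637, 1.24645, -0.74)  len=0.8382
  (v3,v7,v0) [+-+] → (1.7637, 1.24645, -0.74)–(1.7637, 1.4387, -0.660365)  len=0.2081
  (v0,v7,v4) [+-+] → (1.7637, 1.4387, -0.660365)–(1.7637, 1.7637, -0.525763)  len=0.3518
  (v4,v8,v5) [+--] → (1.7637, 2.2895, 0)–(1.7637, 1.7637, 0.525763)  len=0.7436
  (v7,v11,v4) [--+] → (1.7637, 2.16066, -0.128837)–(1.7637, 1.7637, -0.525763)  len=0.5614
  (v4,v11,v8) [+--] → (1.7637, 2.16066, -0.128837)–(1.7637, 2.2895, 0)  len=0.1822
  (v24,v28,v25) [-+-] → (1.7637, -2.2895, 0)–(1.7637, -2.16066, 0.128837)  len=0.1822
  (v25,v28,v29) [-+-] → (1.7637, -2.16066, 0.128837)–(1.7637, -1.7637, 0.525763)  len=0.5614
  (v24,v31,v28) [--+] → (1.7637, -1.7637, -0.525763)–(1.7637, -2.2895, 0)  len=0.7436
  (v28,v0,v29) [++-] → (1.7637, -1.4387, 0.660365)–(1.7637, -1.7637, 0.525763)  len=0.3518
  (v29,v0,v1) [-++] → (1.7637, -1.4387, 0.660365)–(1.7637, -1.24645, 0.74)  len=0.2081
  (v29,v1,v30) [-+-] → (1.7637, -1.24645, 0.74)–(1.7637, -0.472, 0.419236)  len=0.8382
  (v30,v1,v2) [-+-] → (1.7637, -0.472, 0.419236)–(1.7637, 0, 0.2237)  len=0.5109
  (v31,v2,v3) [--+] → (1.7637, 0, -0.2237)–(1.7637, -1.24645, -0.74)  len=1.3491
  (v31,v3,v28) [-++] → (1.7637, -1.24645, -0.74)–(1.7637, -1.7637, -0.525763)  len=0.5599

Chained into 1 loop(s):
  loop 1: 18 segments, perimeter = 10.6103
Total perimeter = 10.610

loops=1 perimeter=10.610


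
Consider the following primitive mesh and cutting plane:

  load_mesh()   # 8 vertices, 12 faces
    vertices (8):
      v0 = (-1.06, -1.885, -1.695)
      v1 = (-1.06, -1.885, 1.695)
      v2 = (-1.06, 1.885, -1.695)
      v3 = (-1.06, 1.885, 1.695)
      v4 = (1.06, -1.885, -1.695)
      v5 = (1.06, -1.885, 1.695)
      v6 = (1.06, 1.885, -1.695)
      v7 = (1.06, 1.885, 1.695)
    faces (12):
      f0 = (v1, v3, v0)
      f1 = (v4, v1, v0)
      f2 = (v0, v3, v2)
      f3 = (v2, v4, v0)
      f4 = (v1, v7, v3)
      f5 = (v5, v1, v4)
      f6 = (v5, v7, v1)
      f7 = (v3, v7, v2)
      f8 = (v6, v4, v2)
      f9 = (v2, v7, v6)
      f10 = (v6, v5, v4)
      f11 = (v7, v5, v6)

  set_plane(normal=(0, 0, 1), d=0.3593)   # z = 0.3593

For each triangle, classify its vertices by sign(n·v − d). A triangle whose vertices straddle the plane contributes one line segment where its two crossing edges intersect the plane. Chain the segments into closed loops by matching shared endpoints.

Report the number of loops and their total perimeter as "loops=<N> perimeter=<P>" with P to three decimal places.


Straddling triangles (8 of 12):
  (v1,v3,v0) [++-] → (-1.06, 0.399576, 0.3593)–(-1.06, -1.885, 0.3593)  len=2.2846
  (v4,v1,v0) [-+-] → (-0.224695, -1.885, 0.3593)–(-1.06, -1.885, 0.3593)  len=0.8353
  (v0,v3,v2) [-+-] → (-1.06, 0.399576, 0.3593)–(-1.06, 1.885, 0.3593)  len=1.4854
  (v5,v1,v4) [++-] → (-0.224695, -1.885, 0.3593)–(1.06, -1.885, 0.3593)  len=1.2847
  (v3,v7,v2) [++-] → (0.224695, 1.885, 0.3593)–(-1.06, 1.885, 0.3593)  len=1.2847
  (v2,v7,v6) [-+-] → (0.224695, 1.885, 0.3593)–(1.06, 1.885, 0.3593)  len=0.8353
  (v6,v5,v4) [-+-] → (1.06, -0.399576, 0.3593)–(1.06, -1.885, 0.3593)  len=1.4854
  (v7,v5,v6) [++-] → (1.06, -0.399576, 0.3593)–(1.06, 1.885, 0.3593)  len=2.2846

Chained into 1 loop(s):
  loop 1: 8 segments, perimeter = 11.7800
Total perimeter = 11.780

loops=1 perimeter=11.780


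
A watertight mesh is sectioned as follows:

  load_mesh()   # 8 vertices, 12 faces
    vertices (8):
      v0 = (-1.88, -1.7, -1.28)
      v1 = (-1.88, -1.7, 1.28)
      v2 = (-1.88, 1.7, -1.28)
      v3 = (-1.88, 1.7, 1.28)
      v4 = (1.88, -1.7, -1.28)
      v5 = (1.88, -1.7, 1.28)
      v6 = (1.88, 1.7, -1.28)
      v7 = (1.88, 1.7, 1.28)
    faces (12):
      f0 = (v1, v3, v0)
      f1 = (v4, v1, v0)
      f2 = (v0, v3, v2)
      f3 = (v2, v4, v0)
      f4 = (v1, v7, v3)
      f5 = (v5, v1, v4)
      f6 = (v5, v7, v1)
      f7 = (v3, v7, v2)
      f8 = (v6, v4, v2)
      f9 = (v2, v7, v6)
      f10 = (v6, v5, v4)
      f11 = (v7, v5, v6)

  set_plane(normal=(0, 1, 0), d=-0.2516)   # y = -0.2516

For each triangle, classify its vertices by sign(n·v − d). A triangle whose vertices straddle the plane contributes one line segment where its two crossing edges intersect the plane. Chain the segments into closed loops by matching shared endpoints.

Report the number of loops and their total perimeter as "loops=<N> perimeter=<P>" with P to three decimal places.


Straddling triangles (8 of 12):
  (v1,v3,v0) [-+-] → (-1.88, -0.2516, 1.28)–(-1.88, -0.2516, -0.18944)  len=1.4694
  (v0,v3,v2) [-++] → (-1.88, -0.2516, -0.18944)–(-1.88, -0.2516, -1.28)  len=1.0906
  (v2,v4,v0) [+--] → (0.27824, -0.2516, -1.28)–(-1.88, -0.2516, -1.28)  len=2.1582
  (v1,v7,v3) [-++] → (-0.27824, -0.2516, 1.28)–(-1.88, -0.2516, 1.28)  len=1.6018
  (v5,v7,v1) [-+-] → (1.88, -0.2516, 1.28)–(-0.27824, -0.2516, 1.28)  len=2.1582
  (v6,v4,v2) [+-+] → (1.88, -0.2516, -1.28)–(0.27824, -0.2516, -1.28)  len=1.6018
  (v6,v5,v4) [+--] → (1.88, -0.2516, 0.18944)–(1.88, -0.2516, -1.28)  len=1.4694
  (v7,v5,v6) [+-+] → (1.88, -0.2516, 1.28)–(1.88, -0.2516, 0.18944)  len=1.0906

Chained into 1 loop(s):
  loop 1: 8 segments, perimeter = 12.6400
Total perimeter = 12.640

loops=1 perimeter=12.640


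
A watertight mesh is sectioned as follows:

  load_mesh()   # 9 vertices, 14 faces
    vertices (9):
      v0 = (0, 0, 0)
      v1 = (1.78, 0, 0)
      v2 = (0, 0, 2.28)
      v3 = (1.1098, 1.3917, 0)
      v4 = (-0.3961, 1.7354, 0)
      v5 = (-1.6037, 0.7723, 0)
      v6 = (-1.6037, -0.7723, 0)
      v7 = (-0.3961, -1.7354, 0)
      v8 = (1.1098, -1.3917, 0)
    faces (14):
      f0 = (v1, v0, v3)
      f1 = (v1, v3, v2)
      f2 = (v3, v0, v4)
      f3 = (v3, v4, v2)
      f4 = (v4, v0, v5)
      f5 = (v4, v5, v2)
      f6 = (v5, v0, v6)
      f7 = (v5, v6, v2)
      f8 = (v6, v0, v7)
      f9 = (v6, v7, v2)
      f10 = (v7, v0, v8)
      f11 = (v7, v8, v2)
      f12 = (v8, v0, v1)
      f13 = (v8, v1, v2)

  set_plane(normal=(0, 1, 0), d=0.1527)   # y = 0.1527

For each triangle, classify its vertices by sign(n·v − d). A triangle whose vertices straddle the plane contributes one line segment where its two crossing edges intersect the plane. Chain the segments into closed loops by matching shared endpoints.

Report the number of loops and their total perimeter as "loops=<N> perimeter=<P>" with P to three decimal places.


loops=1 perimeter=8.663

Straddling triangles (8 of 14):
  (v1,v0,v3) [--+] → (0.121769, 0.1527, 0)–(1.70646, 0.1527, 0)  len=1.5847
  (v1,v3,v2) [-+-] → (1.70646, 0.1527, 0)–(0.121769, 0.1527, 2.02983)  len=2.5752
  (v3,v0,v4) [+-+] → (0.121769, 0.1527, 0)–(-0.0348533, 0.1527, 0)  len=0.1566
  (v3,v4,v2) [++-] → (-0.0348533, 0.1527, 2.07938)–(0.121769, 0.1527, 2.02983)  len=0.1643
  (v4,v0,v5) [+-+] → (-0.0348533, 0.1527, 0)–(-0.317085, 0.1527, 0)  len=0.2822
  (v4,v5,v2) [++-] → (-0.317085, 0.1527, 1.8292)–(-0.0348533, 0.1527, 2.07938)  len=0.3772
  (v5,v0,v6) [+--] → (-0.317085, 0.1527, 0)–(-1.6037, 0.1527, 0)  len=1.2866
  (v5,v6,v2) [+--] → (-1.6037, 0.1527, 0)–(-0.317085, 0.1527, 1.8292)  len=2.2364

Chained into 1 loop(s):
  loop 1: 8 segments, perimeter = 8.6631
Total perimeter = 8.663


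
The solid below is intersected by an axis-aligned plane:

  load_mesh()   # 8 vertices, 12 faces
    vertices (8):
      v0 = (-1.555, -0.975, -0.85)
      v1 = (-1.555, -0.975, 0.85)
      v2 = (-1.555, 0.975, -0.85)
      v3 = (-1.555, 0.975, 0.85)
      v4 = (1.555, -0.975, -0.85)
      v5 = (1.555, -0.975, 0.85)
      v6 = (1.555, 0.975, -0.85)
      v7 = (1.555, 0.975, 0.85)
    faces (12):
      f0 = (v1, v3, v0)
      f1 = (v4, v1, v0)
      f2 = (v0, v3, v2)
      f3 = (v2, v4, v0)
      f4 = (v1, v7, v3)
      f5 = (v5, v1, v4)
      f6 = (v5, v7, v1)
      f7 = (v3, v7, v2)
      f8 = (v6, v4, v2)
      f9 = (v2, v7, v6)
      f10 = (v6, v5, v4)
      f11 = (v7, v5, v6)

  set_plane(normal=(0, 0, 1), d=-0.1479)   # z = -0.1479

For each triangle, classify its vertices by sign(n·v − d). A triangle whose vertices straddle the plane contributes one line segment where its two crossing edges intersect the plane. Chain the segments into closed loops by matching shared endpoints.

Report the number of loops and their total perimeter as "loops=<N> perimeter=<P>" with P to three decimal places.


loops=1 perimeter=10.120

Straddling triangles (8 of 12):
  (v1,v3,v0) [++-] → (-1.555, -0.16965, -0.1479)–(-1.555, -0.975, -0.1479)  len=0.8054
  (v4,v1,v0) [-+-] → (0.27057, -0.975, -0.1479)–(-1.555, -0.975, -0.1479)  len=1.8256
  (v0,v3,v2) [-+-] → (-1.555, -0.16965, -0.1479)–(-1.555, 0.975, -0.1479)  len=1.1446
  (v5,v1,v4) [++-] → (0.27057, -0.975, -0.1479)–(1.555, -0.975, -0.1479)  len=1.2844
  (v3,v7,v2) [++-] → (-0.27057, 0.975, -0.1479)–(-1.555, 0.975, -0.1479)  len=1.2844
  (v2,v7,v6) [-+-] → (-0.27057, 0.975, -0.1479)–(1.555, 0.975, -0.1479)  len=1.8256
  (v6,v5,v4) [-+-] → (1.555, 0.16965, -0.1479)–(1.555, -0.975, -0.1479)  len=1.1446
  (v7,v5,v6) [++-] → (1.555, 0.16965, -0.1479)–(1.555, 0.975, -0.1479)  len=0.8054

Chained into 1 loop(s):
  loop 1: 8 segments, perimeter = 10.1200
Total perimeter = 10.120


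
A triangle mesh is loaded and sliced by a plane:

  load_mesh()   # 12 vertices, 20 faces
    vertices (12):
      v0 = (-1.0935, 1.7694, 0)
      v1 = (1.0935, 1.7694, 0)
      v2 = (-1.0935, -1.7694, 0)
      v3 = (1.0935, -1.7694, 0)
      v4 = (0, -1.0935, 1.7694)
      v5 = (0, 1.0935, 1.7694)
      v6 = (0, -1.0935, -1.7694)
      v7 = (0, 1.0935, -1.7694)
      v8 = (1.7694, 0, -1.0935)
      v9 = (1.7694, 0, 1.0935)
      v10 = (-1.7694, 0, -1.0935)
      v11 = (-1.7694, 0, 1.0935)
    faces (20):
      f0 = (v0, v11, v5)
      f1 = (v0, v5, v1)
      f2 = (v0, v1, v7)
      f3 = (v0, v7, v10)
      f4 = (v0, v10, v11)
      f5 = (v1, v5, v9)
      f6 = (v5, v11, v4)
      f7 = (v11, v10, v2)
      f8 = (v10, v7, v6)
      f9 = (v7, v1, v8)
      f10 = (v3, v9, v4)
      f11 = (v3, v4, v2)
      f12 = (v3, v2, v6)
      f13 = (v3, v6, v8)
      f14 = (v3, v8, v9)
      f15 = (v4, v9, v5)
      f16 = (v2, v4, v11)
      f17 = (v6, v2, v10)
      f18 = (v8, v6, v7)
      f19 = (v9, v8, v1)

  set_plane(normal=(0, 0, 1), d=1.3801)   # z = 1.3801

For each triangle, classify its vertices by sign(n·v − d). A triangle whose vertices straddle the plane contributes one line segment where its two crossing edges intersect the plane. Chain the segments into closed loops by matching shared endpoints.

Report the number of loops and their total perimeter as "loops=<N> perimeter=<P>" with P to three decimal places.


loops=1 perimeter=7.221

Straddling triangles (8 of 20):
  (v0,v11,v5) [--+] → (-1.01913, 0.463674, 1.3801)–(-0.24059, 1.24221, 1.3801)  len=1.1010
  (v0,v5,v1) [-+-] → (-0.24059, 1.24221, 1.3801)–(0.24059, 1.24221, 1.3801)  len=0.4812
  (v1,v5,v9) [-+-] → (0.24059, 1.24221, 1.3801)–(1.01913, 0.463674, 1.3801)  len=1.1010
  (v5,v11,v4) [+-+] → (-1.01913, 0.463674, 1.3801)–(-1.01913, -0.463674, 1.3801)  len=0.9273
  (v3,v9,v4) [--+] → (1.01913, -0.463674, 1.3801)–(0.24059, -1.24221, 1.3801)  len=1.1010
  (v3,v4,v2) [-+-] → (0.24059, -1.24221, 1.3801)–(-0.24059, -1.24221, 1.3801)  len=0.4812
  (v4,v9,v5) [+-+] → (1.01913, -0.463674, 1.3801)–(1.01913, 0.463674, 1.3801)  len=0.9273
  (v2,v4,v11) [-+-] → (-0.24059, -1.24221, 1.3801)–(-1.01913, -0.463674, 1.3801)  len=1.1010

Chained into 1 loop(s):
  loop 1: 8 segments, perimeter = 7.2211
Total perimeter = 7.221


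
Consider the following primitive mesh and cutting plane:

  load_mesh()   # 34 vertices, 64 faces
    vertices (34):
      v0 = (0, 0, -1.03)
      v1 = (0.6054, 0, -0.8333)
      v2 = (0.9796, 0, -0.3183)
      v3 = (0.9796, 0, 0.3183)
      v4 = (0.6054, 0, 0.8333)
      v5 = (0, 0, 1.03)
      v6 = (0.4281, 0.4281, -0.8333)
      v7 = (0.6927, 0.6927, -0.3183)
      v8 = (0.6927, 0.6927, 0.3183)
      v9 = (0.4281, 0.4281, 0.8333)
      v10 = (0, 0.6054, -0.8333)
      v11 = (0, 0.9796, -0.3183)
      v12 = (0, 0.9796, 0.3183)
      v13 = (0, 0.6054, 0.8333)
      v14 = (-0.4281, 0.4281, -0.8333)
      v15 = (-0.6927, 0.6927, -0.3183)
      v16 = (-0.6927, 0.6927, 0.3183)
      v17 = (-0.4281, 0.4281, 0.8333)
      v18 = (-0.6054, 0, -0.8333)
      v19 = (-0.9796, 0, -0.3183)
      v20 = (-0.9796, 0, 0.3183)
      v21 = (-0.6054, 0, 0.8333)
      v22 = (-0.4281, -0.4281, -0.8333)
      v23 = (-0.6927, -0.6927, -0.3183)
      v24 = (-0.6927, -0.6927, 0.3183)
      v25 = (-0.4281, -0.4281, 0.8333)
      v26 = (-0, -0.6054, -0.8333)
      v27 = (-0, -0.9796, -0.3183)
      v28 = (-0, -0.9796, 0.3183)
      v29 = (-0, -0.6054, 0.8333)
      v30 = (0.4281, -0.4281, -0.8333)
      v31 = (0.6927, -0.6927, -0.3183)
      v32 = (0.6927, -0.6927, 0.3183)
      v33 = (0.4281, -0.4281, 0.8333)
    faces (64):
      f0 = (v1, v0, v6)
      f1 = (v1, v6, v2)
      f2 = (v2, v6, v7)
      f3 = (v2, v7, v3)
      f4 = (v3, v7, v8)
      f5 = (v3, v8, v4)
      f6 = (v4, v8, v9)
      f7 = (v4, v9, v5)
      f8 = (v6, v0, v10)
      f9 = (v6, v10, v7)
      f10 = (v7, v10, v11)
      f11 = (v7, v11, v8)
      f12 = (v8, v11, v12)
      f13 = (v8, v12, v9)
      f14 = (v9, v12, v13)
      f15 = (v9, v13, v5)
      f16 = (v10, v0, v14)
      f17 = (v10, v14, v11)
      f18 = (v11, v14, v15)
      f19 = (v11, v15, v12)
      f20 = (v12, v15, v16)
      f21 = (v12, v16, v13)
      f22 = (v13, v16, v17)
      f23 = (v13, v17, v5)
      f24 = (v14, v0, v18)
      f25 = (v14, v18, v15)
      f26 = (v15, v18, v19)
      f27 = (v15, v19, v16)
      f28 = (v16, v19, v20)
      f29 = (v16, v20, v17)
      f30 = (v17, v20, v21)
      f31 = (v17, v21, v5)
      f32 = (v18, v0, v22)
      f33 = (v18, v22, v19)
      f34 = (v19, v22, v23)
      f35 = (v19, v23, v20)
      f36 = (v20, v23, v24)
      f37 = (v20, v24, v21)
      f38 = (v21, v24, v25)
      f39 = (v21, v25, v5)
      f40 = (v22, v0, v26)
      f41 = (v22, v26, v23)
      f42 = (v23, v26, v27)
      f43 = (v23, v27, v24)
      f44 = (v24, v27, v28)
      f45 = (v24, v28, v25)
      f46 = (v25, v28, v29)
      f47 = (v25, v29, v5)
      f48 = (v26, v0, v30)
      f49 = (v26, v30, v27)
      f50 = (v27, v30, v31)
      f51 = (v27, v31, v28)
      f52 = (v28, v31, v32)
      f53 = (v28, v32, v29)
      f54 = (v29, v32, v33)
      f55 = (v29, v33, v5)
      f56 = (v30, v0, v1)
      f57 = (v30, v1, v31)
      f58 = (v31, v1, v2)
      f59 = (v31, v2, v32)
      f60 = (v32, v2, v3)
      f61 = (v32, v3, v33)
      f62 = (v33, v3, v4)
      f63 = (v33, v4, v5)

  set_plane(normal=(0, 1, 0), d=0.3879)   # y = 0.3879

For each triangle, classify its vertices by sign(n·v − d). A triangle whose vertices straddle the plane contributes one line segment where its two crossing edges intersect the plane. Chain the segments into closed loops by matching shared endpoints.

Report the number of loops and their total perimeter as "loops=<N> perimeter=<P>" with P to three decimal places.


loops=1 perimeter=5.624

Straddling triangles (20 of 64):
  (v1,v0,v6) [--+] → (0.3879, 0.3879, -0.851771)–(0.444749, 0.3879, -0.8333)  len=0.0598
  (v1,v6,v2) [-+-] → (0.444749, 0.3879, -0.8333)–(0.479888, 0.3879, -0.78494)  len=0.0598
  (v2,v6,v7) [-++] → (0.479888, 0.3879, -0.78494)–(0.818941, 0.3879, -0.3183)  len=0.5768
  (v2,v7,v3) [-+-] → (0.818941, 0.3879, -0.3183)–(0.818941, 0.3879, -0.038185)  len=0.2801
  (v3,v7,v8) [-++] → (0.818941, 0.3879, -0.038185)–(0.818941, 0.3879, 0.3183)  len=0.3565
  (v3,v8,v4) [-+-] → (0.818941, 0.3879, 0.3183)–(0.654286, 0.3879, 0.544909)  len=0.2801
  (v4,v8,v9) [-++] → (0.654286, 0.3879, 0.544909)–(0.444749, 0.3879, 0.8333)  len=0.3565
  (v4,v9,v5) [-+-] → (0.444749, 0.3879, 0.8333)–(0.3879, 0.3879, 0.851771)  len=0.0598
  (v6,v0,v10) [+-+] → (0.3879, 0.3879, -0.851771)–(0, 0.3879, -0.903968)  len=0.3914
  (v9,v13,v5) [++-] → (0, 0.3879, 0.903968)–(0.3879, 0.3879, 0.851771)  len=0.3914
  (v10,v0,v14) [+-+] → (0, 0.3879, -0.903968)–(-0.3879, 0.3879, -0.851771)  len=0.3914
  (v13,v17,v5) [++-] → (-0.3879, 0.3879, 0.851771)–(0, 0.3879, 0.903968)  len=0.3914
  (v14,v0,v18) [+--] → (-0.3879, 0.3879, -0.851771)–(-0.444749, 0.3879, -0.8333)  len=0.0598
  (v14,v18,v15) [+-+] → (-0.444749, 0.3879, -0.8333)–(-0.654286, 0.3879, -0.544909)  len=0.3565
  (v15,v18,v19) [+--] → (-0.654286, 0.3879, -0.544909)–(-0.818941, 0.3879, -0.3183)  len=0.2801
  (v15,v19,v16) [+-+] → (-0.818941, 0.3879, -0.3183)–(-0.818941, 0.3879, 0.038185)  len=0.3565
  (v16,v19,v20) [+--] → (-0.818941, 0.3879, 0.038185)–(-0.818941, 0.3879, 0.3183)  len=0.2801
  (v16,v20,v17) [+-+] → (-0.818941, 0.3879, 0.3183)–(-0.479888, 0.3879, 0.78494)  len=0.5768
  (v17,v20,v21) [+--] → (-0.479888, 0.3879, 0.78494)–(-0.444749, 0.3879, 0.8333)  len=0.0598
  (v17,v21,v5) [+--] → (-0.444749, 0.3879, 0.8333)–(-0.3879, 0.3879, 0.851771)  len=0.0598

Chained into 1 loop(s):
  loop 1: 20 segments, perimeter = 5.6242
Total perimeter = 5.624


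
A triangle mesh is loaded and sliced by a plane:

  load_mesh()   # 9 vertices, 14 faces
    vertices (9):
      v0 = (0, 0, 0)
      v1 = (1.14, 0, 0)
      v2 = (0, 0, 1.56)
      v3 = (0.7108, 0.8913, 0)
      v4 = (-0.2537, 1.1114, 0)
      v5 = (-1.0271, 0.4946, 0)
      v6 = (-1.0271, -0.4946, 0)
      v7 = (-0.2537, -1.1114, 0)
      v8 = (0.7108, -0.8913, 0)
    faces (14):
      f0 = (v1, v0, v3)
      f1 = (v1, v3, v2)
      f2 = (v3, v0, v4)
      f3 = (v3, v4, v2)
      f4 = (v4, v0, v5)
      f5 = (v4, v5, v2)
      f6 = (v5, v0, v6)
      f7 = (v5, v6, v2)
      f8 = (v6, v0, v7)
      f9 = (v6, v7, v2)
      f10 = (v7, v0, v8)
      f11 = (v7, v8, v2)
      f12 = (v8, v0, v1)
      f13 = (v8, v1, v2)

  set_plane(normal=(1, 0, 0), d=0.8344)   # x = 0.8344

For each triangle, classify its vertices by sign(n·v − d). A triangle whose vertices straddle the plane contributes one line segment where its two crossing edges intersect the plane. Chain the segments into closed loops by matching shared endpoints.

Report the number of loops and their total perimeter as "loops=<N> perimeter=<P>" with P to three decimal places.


Straddling triangles (4 of 14):
  (v1,v0,v3) [+--] → (0.8344, 0, 0)–(0.8344, 0.634626, 0)  len=0.6346
  (v1,v3,v2) [+--] → (0.8344, 0.634626, 0)–(0.8344, 0, 0.418189)  len=0.7600
  (v8,v0,v1) [--+] → (0.8344, 0, 0)–(0.8344, -0.634626, 0)  len=0.6346
  (v8,v1,v2) [-+-] → (0.8344, -0.634626, 0)–(0.8344, 0, 0.418189)  len=0.7600

Chained into 1 loop(s):
  loop 1: 4 segments, perimeter = 2.7893
Total perimeter = 2.789

loops=1 perimeter=2.789


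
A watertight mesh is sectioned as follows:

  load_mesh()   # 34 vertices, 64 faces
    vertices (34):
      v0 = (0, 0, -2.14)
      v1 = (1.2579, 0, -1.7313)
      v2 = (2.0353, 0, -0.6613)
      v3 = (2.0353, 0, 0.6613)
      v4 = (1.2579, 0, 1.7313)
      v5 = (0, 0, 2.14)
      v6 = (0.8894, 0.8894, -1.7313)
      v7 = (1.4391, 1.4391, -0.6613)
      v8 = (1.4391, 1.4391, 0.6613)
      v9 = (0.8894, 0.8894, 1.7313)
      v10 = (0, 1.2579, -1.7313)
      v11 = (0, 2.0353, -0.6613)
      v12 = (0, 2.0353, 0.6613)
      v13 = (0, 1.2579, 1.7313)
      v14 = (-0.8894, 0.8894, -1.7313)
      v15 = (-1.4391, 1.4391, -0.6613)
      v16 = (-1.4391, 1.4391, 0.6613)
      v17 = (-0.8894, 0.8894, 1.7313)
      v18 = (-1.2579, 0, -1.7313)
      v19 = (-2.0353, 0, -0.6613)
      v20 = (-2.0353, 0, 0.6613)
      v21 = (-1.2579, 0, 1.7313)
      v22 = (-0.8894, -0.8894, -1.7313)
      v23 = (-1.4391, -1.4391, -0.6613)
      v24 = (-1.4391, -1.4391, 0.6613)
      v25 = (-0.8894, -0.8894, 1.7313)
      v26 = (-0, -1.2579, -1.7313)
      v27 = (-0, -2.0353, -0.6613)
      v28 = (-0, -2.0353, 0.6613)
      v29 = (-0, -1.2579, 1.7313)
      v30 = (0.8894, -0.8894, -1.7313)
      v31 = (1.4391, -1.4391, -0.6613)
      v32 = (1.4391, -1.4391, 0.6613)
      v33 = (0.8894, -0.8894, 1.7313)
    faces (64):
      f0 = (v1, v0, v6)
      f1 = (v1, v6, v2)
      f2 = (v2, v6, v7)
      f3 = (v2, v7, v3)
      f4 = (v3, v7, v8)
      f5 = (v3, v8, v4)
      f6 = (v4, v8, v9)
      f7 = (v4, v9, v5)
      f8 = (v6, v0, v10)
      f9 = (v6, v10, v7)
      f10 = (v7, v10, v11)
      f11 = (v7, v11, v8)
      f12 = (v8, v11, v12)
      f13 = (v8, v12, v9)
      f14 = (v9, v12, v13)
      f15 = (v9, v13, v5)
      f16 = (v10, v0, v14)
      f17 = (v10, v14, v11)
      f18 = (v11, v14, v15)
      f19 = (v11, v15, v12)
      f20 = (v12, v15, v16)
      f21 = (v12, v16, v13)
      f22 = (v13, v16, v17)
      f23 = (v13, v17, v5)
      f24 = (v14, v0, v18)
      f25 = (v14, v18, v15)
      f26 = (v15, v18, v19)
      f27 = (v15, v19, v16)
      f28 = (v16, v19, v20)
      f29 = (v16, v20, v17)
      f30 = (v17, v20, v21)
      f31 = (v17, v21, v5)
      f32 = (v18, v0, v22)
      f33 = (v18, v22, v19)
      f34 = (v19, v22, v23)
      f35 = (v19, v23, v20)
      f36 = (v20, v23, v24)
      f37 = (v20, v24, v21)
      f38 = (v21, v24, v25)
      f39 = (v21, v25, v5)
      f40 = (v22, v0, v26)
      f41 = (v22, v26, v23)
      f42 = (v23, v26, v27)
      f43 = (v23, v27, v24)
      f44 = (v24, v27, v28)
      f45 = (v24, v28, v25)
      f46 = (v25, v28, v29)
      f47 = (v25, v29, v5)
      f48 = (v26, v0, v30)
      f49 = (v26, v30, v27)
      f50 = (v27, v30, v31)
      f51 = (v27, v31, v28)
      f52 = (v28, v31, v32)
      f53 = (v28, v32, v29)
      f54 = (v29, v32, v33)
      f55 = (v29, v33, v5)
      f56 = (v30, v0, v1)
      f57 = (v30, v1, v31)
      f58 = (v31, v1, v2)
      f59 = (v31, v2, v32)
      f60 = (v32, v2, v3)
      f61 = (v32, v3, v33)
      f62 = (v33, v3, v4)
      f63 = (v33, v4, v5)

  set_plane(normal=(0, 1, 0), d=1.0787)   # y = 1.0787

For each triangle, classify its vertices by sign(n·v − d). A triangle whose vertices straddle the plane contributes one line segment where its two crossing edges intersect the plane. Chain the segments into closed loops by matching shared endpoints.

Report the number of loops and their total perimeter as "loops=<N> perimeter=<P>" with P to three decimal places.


loops=1 perimeter=10.835

Straddling triangles (20 of 64):
  (v2,v6,v7) [--+] → (1.0787, 1.0787, -1.36282)–(1.58841, 1.0787, -0.6613)  len=0.8671
  (v2,v7,v3) [-+-] → (1.58841, 1.0787, -0.6613)–(1.58841, 1.0787, -0.330076)  len=0.3312
  (v3,v7,v8) [-++] → (1.58841, 1.0787, -0.330076)–(1.58841, 1.0787, 0.6613)  len=0.9914
  (v3,v8,v4) [-+-] → (1.58841, 1.0787, 0.6613)–(1.39372, 1.0787, 0.929265)  len=0.3312
  (v4,v8,v9) [-+-] → (1.39372, 1.0787, 0.929265)–(1.0787, 1.0787, 1.36282)  len=0.5359
  (v6,v0,v10) [--+] → (0, 1.0787, -1.78952)–(0.432511, 1.0787, -1.7313)  len=0.4364
  (v6,v10,v7) [-++] → (0.432511, 1.0787, -1.7313)–(1.0787, 1.0787, -1.36282)  len=0.7439
  (v8,v12,v9) [++-] → (0.742473, 1.0787, 1.55454)–(1.0787, 1.0787, 1.36282)  len=0.3870
  (v9,v12,v13) [-++] → (0.742473, 1.0787, 1.55454)–(0.432511, 1.0787, 1.7313)  len=0.3568
  (v9,v13,v5) [-+-] → (0.432511, 1.0787, 1.7313)–(0, 1.0787, 1.78952)  len=0.4364
  (v10,v0,v14) [+--] → (0, 1.0787, -1.78952)–(-0.432511, 1.0787, -1.7313)  len=0.4364
  (v10,v14,v11) [+-+] → (-0.432511, 1.0787, -1.7313)–(-0.742473, 1.0787, -1.55454)  len=0.3568
  (v11,v14,v15) [+-+] → (-0.742473, 1.0787, -1.55454)–(-1.0787, 1.0787, -1.36282)  len=0.3870
  (v13,v16,v17) [++-] → (-1.0787, 1.0787, 1.36282)–(-0.432511, 1.0787, 1.7313)  len=0.7439
  (v13,v17,v5) [+--] → (-0.432511, 1.0787, 1.7313)–(0, 1.0787, 1.78952)  len=0.4364
  (v14,v18,v15) [--+] → (-1.39372, 1.0787, -0.929265)–(-1.0787, 1.0787, -1.36282)  len=0.5359
  (v15,v18,v19) [+--] → (-1.39372, 1.0787, -0.929265)–(-1.58841, 1.0787, -0.6613)  len=0.3312
  (v15,v19,v16) [+-+] → (-1.58841, 1.0787, -0.6613)–(-1.58841, 1.0787, 0.330076)  len=0.9914
  (v16,v19,v20) [+--] → (-1.58841, 1.0787, 0.330076)–(-1.58841, 1.0787, 0.6613)  len=0.3312
  (v16,v20,v17) [+--] → (-1.58841, 1.0787, 0.6613)–(-1.0787, 1.0787, 1.36282)  len=0.8671

Chained into 1 loop(s):
  loop 1: 20 segments, perimeter = 10.8349
Total perimeter = 10.835


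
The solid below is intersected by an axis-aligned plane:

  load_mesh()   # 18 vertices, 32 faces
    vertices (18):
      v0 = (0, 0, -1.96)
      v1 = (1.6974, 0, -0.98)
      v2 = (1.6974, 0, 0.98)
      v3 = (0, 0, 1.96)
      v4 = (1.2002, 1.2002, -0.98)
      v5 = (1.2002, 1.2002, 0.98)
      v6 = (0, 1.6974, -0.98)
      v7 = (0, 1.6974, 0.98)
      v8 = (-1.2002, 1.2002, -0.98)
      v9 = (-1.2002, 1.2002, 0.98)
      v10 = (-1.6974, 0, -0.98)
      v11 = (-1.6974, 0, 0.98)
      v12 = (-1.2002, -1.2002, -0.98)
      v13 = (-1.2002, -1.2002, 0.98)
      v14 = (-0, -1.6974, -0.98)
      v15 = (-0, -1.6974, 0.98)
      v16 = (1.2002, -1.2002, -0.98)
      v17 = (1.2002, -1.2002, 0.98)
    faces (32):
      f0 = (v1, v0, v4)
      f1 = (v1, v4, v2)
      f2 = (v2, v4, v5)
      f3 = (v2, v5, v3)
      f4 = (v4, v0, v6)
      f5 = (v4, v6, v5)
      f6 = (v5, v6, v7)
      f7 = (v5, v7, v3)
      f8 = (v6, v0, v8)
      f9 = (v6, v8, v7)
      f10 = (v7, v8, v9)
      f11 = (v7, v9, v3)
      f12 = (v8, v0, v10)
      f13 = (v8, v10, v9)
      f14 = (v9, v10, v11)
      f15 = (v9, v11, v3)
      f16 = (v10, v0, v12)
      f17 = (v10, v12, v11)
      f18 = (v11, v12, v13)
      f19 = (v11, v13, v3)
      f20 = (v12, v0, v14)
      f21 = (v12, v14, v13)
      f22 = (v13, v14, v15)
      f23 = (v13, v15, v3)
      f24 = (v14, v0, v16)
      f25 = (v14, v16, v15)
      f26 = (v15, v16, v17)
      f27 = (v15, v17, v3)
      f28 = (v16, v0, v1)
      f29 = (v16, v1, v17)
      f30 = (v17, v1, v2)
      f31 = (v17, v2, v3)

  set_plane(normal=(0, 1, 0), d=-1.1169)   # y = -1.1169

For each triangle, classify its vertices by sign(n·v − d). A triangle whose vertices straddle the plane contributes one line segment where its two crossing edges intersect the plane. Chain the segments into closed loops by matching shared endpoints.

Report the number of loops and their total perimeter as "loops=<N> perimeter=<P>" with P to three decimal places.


loops=1 perimeter=9.058

Straddling triangles (12 of 32):
  (v10,v0,v12) [++-] → (-1.1169, -1.1169, -1.04802)–(-1.23471, -1.1169, -0.98)  len=0.1360
  (v10,v12,v11) [+-+] → (-1.23471, -1.1169, -0.98)–(-1.23471, -1.1169, -0.843966)  len=0.1360
  (v11,v12,v13) [+--] → (-1.23471, -1.1169, -0.843966)–(-1.23471, -1.1169, 0.98)  len=1.8240
  (v11,v13,v3) [+-+] → (-1.23471, -1.1169, 0.98)–(-1.1169, -1.1169, 1.04802)  len=0.1360
  (v12,v0,v14) [-+-] → (-1.1169, -1.1169, -1.04802)–(0, -1.1169, -1.31515)  len=1.1484
  (v13,v15,v3) [--+] → (0, -1.1169, 1.31515)–(-1.1169, -1.1169, 1.04802)  len=1.1484
  (v14,v0,v16) [-+-] → (0, -1.1169, -1.31515)–(1.1169, -1.1169, -1.04802)  len=1.1484
  (v15,v17,v3) [--+] → (1.1169, -1.1169, 1.04802)–(0, -1.1169, 1.31515)  len=1.1484
  (v16,v0,v1) [-++] → (1.1169, -1.1169, -1.04802)–(1.23471, -1.1169, -0.98)  len=0.1360
  (v16,v1,v17) [-+-] → (1.23471, -1.1169, -0.98)–(1.23471, -1.1169, 0.843966)  len=1.8240
  (v17,v1,v2) [-++] → (1.23471, -1.1169, 0.843966)–(1.23471, -1.1169, 0.98)  len=0.1360
  (v17,v2,v3) [-++] → (1.23471, -1.1169, 0.98)–(1.1169, -1.1169, 1.04802)  len=0.1360

Chained into 1 loop(s):
  loop 1: 12 segments, perimeter = 9.0577
Total perimeter = 9.058


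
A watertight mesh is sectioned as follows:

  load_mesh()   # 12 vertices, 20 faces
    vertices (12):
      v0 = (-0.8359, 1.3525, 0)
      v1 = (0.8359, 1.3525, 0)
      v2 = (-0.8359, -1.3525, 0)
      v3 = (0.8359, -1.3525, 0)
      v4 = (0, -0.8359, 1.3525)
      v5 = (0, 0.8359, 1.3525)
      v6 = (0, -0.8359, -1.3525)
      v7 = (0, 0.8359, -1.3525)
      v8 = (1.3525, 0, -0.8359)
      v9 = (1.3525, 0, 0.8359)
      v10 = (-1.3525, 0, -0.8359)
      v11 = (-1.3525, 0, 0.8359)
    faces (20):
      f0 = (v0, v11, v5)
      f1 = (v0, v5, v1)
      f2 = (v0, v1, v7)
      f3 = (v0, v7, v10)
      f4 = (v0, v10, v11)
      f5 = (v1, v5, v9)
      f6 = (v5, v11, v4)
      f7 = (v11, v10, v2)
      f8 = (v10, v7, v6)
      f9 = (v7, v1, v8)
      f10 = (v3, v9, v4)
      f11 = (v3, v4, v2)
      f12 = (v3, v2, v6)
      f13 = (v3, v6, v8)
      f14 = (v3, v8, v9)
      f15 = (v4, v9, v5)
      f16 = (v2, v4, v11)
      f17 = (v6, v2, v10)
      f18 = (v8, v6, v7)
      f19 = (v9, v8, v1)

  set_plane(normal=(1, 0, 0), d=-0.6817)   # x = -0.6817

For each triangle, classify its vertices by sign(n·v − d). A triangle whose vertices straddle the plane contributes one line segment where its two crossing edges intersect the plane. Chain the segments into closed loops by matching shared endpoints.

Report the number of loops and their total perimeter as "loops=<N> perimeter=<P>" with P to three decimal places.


Straddling triangles (10 of 20):
  (v0,v11,v5) [--+] → (-0.6817, 0.414582, 1.09212)–(-0.6817, 1.2572, 0.249498)  len=1.1916
  (v0,v5,v1) [-++] → (-0.6817, 1.2572, 0.249498)–(-0.6817, 1.3525, 0)  len=0.2671
  (v0,v1,v7) [-++] → (-0.6817, 1.3525, 0)–(-0.6817, 1.2572, -0.249498)  len=0.2671
  (v0,v7,v10) [-+-] → (-0.6817, 1.2572, -0.249498)–(-0.6817, 0.414582, -1.09212)  len=1.1916
  (v5,v11,v4) [+-+] → (-0.6817, 0.414582, 1.09212)–(-0.6817, -0.414582, 1.09212)  len=0.8292
  (v10,v7,v6) [-++] → (-0.6817, 0.414582, -1.09212)–(-0.6817, -0.414582, -1.09212)  len=0.8292
  (v3,v4,v2) [++-] → (-0.6817, -1.2572, 0.249498)–(-0.6817, -1.3525, 0)  len=0.2671
  (v3,v2,v6) [+-+] → (-0.6817, -1.3525, 0)–(-0.6817, -1.2572, -0.249498)  len=0.2671
  (v2,v4,v11) [-+-] → (-0.6817, -1.2572, 0.249498)–(-0.6817, -0.414582, 1.09212)  len=1.1916
  (v6,v2,v10) [+--] → (-0.6817, -1.2572, -0.249498)–(-0.6817, -0.414582, -1.09212)  len=1.1916

Chained into 1 loop(s):
  loop 1: 10 segments, perimeter = 7.4932
Total perimeter = 7.493

loops=1 perimeter=7.493


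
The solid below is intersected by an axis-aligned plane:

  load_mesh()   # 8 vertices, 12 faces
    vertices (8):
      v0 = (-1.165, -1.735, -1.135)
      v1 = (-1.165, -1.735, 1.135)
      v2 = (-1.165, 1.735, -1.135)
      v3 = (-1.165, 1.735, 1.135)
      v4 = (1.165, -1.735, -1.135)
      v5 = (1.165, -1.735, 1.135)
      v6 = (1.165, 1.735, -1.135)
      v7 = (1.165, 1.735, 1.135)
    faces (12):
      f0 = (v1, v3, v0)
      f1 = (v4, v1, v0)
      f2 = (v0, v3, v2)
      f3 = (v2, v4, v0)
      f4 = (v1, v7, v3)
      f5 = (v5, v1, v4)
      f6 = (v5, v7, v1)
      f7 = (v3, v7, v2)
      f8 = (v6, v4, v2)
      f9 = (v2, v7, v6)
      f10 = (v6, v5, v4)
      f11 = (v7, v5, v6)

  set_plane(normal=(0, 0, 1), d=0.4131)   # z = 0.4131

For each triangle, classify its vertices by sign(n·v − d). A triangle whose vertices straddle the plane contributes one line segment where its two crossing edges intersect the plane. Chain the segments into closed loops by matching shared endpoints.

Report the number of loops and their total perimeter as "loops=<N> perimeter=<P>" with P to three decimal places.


loops=1 perimeter=11.600

Straddling triangles (8 of 12):
  (v1,v3,v0) [++-] → (-1.165, 0.631479, 0.4131)–(-1.165, -1.735, 0.4131)  len=2.3665
  (v4,v1,v0) [-+-] → (-0.424019, -1.735, 0.4131)–(-1.165, -1.735, 0.4131)  len=0.7410
  (v0,v3,v2) [-+-] → (-1.165, 0.631479, 0.4131)–(-1.165, 1.735, 0.4131)  len=1.1035
  (v5,v1,v4) [++-] → (-0.424019, -1.735, 0.4131)–(1.165, -1.735, 0.4131)  len=1.5890
  (v3,v7,v2) [++-] → (0.424019, 1.735, 0.4131)–(-1.165, 1.735, 0.4131)  len=1.5890
  (v2,v7,v6) [-+-] → (0.424019, 1.735, 0.4131)–(1.165, 1.735, 0.4131)  len=0.7410
  (v6,v5,v4) [-+-] → (1.165, -0.631479, 0.4131)–(1.165, -1.735, 0.4131)  len=1.1035
  (v7,v5,v6) [++-] → (1.165, -0.631479, 0.4131)–(1.165, 1.735, 0.4131)  len=2.3665

Chained into 1 loop(s):
  loop 1: 8 segments, perimeter = 11.6000
Total perimeter = 11.600


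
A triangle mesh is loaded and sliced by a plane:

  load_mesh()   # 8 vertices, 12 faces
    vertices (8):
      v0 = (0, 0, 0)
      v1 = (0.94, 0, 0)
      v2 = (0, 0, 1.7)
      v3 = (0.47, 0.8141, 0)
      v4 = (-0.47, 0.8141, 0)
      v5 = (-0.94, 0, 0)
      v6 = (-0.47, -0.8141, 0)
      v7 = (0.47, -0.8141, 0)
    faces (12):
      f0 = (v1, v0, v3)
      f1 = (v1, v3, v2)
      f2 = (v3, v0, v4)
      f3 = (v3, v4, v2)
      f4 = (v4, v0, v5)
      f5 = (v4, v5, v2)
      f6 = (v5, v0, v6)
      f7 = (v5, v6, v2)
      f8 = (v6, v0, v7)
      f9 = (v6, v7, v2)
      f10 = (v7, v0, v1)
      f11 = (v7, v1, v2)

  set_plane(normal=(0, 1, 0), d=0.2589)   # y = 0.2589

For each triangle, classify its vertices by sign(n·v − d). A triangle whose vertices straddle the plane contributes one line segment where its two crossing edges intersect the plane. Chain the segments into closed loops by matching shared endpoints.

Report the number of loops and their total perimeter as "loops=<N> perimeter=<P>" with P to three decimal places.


Straddling triangles (6 of 12):
  (v1,v0,v3) [--+] → (0.149469, 0.2589, 0)–(0.790531, 0.2589, 0)  len=0.6411
  (v1,v3,v2) [-+-] → (0.790531, 0.2589, 0)–(0.149469, 0.2589, 1.15937)  len=1.3248
  (v3,v0,v4) [+-+] → (0.149469, 0.2589, 0)–(-0.149469, 0.2589, 0)  len=0.2989
  (v3,v4,v2) [++-] → (-0.149469, 0.2589, 1.15937)–(0.149469, 0.2589, 1.15937)  len=0.2989
  (v4,v0,v5) [+--] → (-0.149469, 0.2589, 0)–(-0.790531, 0.2589, 0)  len=0.6411
  (v4,v5,v2) [+--] → (-0.790531, 0.2589, 0)–(-0.149469, 0.2589, 1.15937)  len=1.3248

Chained into 1 loop(s):
  loop 1: 6 segments, perimeter = 4.5296
Total perimeter = 4.530

loops=1 perimeter=4.530


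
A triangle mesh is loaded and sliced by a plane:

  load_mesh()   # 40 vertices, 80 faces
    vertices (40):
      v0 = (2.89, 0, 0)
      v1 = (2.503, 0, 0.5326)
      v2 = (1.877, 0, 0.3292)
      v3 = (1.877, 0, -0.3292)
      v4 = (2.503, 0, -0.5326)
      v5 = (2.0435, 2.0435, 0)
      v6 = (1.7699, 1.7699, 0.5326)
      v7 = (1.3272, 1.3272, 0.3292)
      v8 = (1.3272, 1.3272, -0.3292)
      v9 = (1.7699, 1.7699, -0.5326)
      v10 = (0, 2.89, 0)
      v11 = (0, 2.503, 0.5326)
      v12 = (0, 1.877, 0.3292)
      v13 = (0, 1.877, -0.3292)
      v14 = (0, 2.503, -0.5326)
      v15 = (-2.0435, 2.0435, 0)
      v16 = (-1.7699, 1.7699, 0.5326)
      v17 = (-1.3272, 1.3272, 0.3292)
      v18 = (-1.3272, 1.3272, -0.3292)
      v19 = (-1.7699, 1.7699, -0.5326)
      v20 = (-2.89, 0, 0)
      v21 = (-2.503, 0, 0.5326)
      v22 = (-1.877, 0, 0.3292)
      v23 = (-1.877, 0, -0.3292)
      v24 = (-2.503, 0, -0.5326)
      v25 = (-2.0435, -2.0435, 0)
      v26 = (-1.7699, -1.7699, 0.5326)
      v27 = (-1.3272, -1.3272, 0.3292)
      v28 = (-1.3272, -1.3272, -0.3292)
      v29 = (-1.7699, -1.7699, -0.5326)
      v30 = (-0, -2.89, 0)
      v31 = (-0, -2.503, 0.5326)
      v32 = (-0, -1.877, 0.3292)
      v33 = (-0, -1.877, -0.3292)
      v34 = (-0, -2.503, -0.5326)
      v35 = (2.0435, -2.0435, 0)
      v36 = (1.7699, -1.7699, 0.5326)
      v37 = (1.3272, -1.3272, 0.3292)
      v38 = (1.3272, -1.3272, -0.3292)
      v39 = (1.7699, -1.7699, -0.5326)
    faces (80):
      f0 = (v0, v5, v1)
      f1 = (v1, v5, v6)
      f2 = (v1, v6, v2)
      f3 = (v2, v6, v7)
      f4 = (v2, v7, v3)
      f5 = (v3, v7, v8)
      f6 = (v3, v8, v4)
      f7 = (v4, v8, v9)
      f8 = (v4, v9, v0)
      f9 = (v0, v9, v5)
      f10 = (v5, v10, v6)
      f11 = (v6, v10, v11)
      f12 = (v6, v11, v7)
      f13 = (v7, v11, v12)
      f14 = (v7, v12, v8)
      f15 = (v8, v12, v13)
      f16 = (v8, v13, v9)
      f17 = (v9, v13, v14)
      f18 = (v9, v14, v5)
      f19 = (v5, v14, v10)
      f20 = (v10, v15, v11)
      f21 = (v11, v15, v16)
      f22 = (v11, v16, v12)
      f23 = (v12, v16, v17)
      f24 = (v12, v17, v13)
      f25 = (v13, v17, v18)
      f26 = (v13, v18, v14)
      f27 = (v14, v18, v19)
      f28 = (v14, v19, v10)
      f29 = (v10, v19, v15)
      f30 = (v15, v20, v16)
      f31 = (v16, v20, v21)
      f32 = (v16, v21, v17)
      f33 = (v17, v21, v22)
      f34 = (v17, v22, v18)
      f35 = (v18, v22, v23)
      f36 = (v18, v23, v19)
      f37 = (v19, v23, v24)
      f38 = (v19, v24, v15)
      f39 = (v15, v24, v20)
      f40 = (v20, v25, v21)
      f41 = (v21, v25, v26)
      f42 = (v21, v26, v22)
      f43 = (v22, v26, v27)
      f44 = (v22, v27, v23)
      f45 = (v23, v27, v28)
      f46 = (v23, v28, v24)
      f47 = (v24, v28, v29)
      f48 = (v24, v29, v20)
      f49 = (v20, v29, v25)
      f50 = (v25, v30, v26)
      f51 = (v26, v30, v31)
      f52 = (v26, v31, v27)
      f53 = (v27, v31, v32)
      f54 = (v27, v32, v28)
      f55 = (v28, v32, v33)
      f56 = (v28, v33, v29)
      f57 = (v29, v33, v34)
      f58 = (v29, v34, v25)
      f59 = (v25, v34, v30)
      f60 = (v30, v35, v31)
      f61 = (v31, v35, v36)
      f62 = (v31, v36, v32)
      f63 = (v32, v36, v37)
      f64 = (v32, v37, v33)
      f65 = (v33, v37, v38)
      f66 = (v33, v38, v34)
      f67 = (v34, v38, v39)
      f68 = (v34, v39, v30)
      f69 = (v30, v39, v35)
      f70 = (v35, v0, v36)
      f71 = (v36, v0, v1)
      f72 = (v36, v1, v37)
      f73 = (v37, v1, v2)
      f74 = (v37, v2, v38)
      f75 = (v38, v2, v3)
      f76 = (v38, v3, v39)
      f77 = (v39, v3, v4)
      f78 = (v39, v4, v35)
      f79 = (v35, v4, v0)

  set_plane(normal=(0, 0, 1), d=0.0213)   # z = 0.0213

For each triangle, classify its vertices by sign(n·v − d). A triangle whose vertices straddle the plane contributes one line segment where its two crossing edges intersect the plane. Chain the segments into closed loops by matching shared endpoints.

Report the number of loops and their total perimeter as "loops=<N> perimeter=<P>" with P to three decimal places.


Straddling triangles (32 of 80):
  (v0,v5,v1) [--+] → (2.06188, 1.96178, 0.0213)–(2.87452, 0, 0.0213)  len=2.1234
  (v1,v5,v6) [+-+] → (2.06188, 1.96178, 0.0213)–(2.03256, 2.03256, 0.0213)  len=0.0766
  (v2,v7,v3) [++-] → (1.58431, 0.706536, 0.0213)–(1.877, 0, 0.0213)  len=0.7648
  (v3,v7,v8) [-+-] → (1.58431, 0.706536, 0.0213)–(1.3272, 1.3272, 0.0213)  len=0.6718
  (v5,v10,v6) [--+] → (0.0707827, 2.8452, 0.0213)–(2.03256, 2.03256, 0.0213)  len=2.1234
  (v6,v10,v11) [+-+] → (0.0707827, 2.8452, 0.0213)–(0, 2.87452, 0.0213)  len=0.0766
  (v7,v12,v8) [++-] → (0.620664, 1.61989, 0.0213)–(1.3272, 1.3272, 0.0213)  len=0.7648
  (v8,v12,v13) [-+-] → (0.620664, 1.61989, 0.0213)–(0, 1.877, 0.0213)  len=0.6718
  (v10,v15,v11) [--+] → (-1.96178, 2.06188, 0.0213)–(0, 2.87452, 0.0213)  len=2.1234
  (v11,v15,v16) [+-+] → (-1.96178, 2.06188, 0.0213)–(-2.03256, 2.03256, 0.0213)  len=0.0766
  (v12,v17,v13) [++-] → (-0.706536, 1.58431, 0.0213)–(0, 1.877, 0.0213)  len=0.7648
  (v13,v17,v18) [-+-] → (-0.706536, 1.58431, 0.0213)–(-1.3272, 1.3272, 0.0213)  len=0.6718
  (v15,v20,v16) [--+] → (-2.8452, 0.0707827, 0.0213)–(-2.03256, 2.03256, 0.0213)  len=2.1234
  (v16,v20,v21) [+-+] → (-2.8452, 0.0707827, 0.0213)–(-2.87452, 0, 0.0213)  len=0.0766
  (v17,v22,v18) [++-] → (-1.61989, 0.620664, 0.0213)–(-1.3272, 1.3272, 0.0213)  len=0.7648
  (v18,v22,v23) [-+-] → (-1.61989, 0.620664, 0.0213)–(-1.877, 0, 0.0213)  len=0.6718
  (v20,v25,v21) [--+] → (-2.06188, -1.96178, 0.0213)–(-2.87452, 0, 0.0213)  len=2.1234
  (v21,v25,v26) [+-+] → (-2.06188, -1.96178, 0.0213)–(-2.03256, -2.03256, 0.0213)  len=0.0766
  (v22,v27,v23) [++-] → (-1.58431, -0.706536, 0.0213)–(-1.877, 0, 0.0213)  len=0.7648
  (v23,v27,v28) [-+-] → (-1.58431, -0.706536, 0.0213)–(-1.3272, -1.3272, 0.0213)  len=0.6718
  (v25,v30,v26) [--+] → (-0.0707827, -2.8452, 0.0213)–(-2.03256, -2.03256, 0.0213)  len=2.1234
  (v26,v30,v31) [+-+] → (-0.0707827, -2.8452, 0.0213)–(0, -2.87452, 0.0213)  len=0.0766
  (v27,v32,v28) [++-] → (-0.620664, -1.61989, 0.0213)–(-1.3272, -1.3272, 0.0213)  len=0.7648
  (v28,v32,v33) [-+-] → (-0.620664, -1.61989, 0.0213)–(0, -1.877, 0.0213)  len=0.6718
  (v30,v35,v31) [--+] → (1.96178, -2.06188, 0.0213)–(0, -2.87452, 0.0213)  len=2.1234
  (v31,v35,v36) [+-+] → (1.96178, -2.06188, 0.0213)–(2.03256, -2.03256, 0.0213)  len=0.0766
  (v32,v37,v33) [++-] → (0.706536, -1.58431, 0.0213)–(0, -1.877, 0.0213)  len=0.7648
  (v33,v37,v38) [-+-] → (0.706536, -1.58431, 0.0213)–(1.3272, -1.3272, 0.0213)  len=0.6718
  (v35,v0,v36) [--+] → (2.8452, -0.0707827, 0.0213)–(2.03256, -2.03256, 0.0213)  len=2.1234
  (v36,v0,v1) [+-+] → (2.8452, -0.0707827, 0.0213)–(2.87452, 0, 0.0213)  len=0.0766
  (v37,v2,v38) [++-] → (1.61989, -0.620664, 0.0213)–(1.3272, -1.3272, 0.0213)  len=0.7648
  (v38,v2,v3) [-+-] → (1.61989, -0.620664, 0.0213)–(1.877, 0, 0.0213)  len=0.6718

Chained into 2 loop(s):
  loop 1: 16 segments, perimeter = 17.6004
  loop 2: 16 segments, perimeter = 11.4926
Total perimeter = 29.093

loops=2 perimeter=29.093
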